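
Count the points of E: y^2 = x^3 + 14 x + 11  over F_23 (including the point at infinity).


For each x in F_23, count y with y^2 = x^3 + 14 x + 11 mod 23:
  x = 1: RHS = 3, y in [7, 16]  -> 2 point(s)
  x = 2: RHS = 1, y in [1, 22]  -> 2 point(s)
  x = 4: RHS = 16, y in [4, 19]  -> 2 point(s)
  x = 6: RHS = 12, y in [9, 14]  -> 2 point(s)
  x = 10: RHS = 1, y in [1, 22]  -> 2 point(s)
  x = 11: RHS = 1, y in [1, 22]  -> 2 point(s)
  x = 15: RHS = 8, y in [10, 13]  -> 2 point(s)
  x = 18: RHS = 0, y in [0]  -> 1 point(s)
  x = 19: RHS = 6, y in [11, 12]  -> 2 point(s)
Affine points: 17. Add the point at infinity: total = 18.

#E(F_23) = 18


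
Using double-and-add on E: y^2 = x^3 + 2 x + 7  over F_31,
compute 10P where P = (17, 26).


k = 10 = 1010_2 (binary, LSB first: 0101)
Double-and-add from P = (17, 26):
  bit 0 = 0: acc unchanged = O
  bit 1 = 1: acc = O + (6, 7) = (6, 7)
  bit 2 = 0: acc unchanged = (6, 7)
  bit 3 = 1: acc = (6, 7) + (30, 29) = (15, 8)

10P = (15, 8)


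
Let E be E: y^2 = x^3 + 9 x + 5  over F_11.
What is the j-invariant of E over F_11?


Delta = -16(4 a^3 + 27 b^2) mod 11 = 8
-1728 * (4 a)^3 = -1728 * (4*9)^3 mod 11 = 6
j = 6 * 8^(-1) mod 11 = 9

j = 9 (mod 11)


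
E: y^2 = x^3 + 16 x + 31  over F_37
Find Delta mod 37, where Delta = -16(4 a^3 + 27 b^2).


4 a^3 + 27 b^2 = 4*16^3 + 27*31^2 = 16384 + 25947 = 42331
Delta = -16 * (42331) = -677296
Delta mod 37 = 26

Delta = 26 (mod 37)


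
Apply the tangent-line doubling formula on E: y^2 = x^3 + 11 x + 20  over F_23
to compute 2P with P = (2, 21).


Doubling: s = (3 x1^2 + a) / (2 y1)
s = (3*2^2 + 11) / (2*21) mod 23 = 0
x3 = s^2 - 2 x1 mod 23 = 0^2 - 2*2 = 19
y3 = s (x1 - x3) - y1 mod 23 = 0 * (2 - 19) - 21 = 2

2P = (19, 2)


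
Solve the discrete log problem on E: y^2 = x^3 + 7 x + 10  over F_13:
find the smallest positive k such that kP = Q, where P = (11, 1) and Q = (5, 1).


Enumerate multiples of P until we hit Q = (5, 1):
  1P = (11, 1)
  2P = (0, 6)
  3P = (5, 1)
Match found at i = 3.

k = 3


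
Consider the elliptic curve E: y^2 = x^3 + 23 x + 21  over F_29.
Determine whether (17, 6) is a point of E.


Check whether y^2 = x^3 + 23 x + 21 (mod 29) for (x, y) = (17, 6).
LHS: y^2 = 6^2 mod 29 = 7
RHS: x^3 + 23 x + 21 = 17^3 + 23*17 + 21 mod 29 = 18
LHS != RHS

No, not on the curve


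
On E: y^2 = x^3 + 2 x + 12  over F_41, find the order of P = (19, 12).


Compute successive multiples of P until we hit O:
  1P = (19, 12)
  2P = (40, 38)
  3P = (21, 7)
  4P = (38, 15)
  5P = (29, 8)
  6P = (3, 39)
  7P = (14, 18)
  8P = (16, 9)
  ... (continuing to 18P)
  18P = O

ord(P) = 18


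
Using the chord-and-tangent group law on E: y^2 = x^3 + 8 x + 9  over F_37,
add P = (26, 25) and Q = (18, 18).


P != Q, so use the chord formula.
s = (y2 - y1) / (x2 - x1) = (30) / (29) mod 37 = 24
x3 = s^2 - x1 - x2 mod 37 = 24^2 - 26 - 18 = 14
y3 = s (x1 - x3) - y1 mod 37 = 24 * (26 - 14) - 25 = 4

P + Q = (14, 4)


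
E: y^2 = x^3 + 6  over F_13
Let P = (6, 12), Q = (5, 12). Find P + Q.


P != Q, so use the chord formula.
s = (y2 - y1) / (x2 - x1) = (0) / (12) mod 13 = 0
x3 = s^2 - x1 - x2 mod 13 = 0^2 - 6 - 5 = 2
y3 = s (x1 - x3) - y1 mod 13 = 0 * (6 - 2) - 12 = 1

P + Q = (2, 1)


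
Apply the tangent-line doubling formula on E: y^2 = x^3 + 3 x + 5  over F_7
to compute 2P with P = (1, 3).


Doubling: s = (3 x1^2 + a) / (2 y1)
s = (3*1^2 + 3) / (2*3) mod 7 = 1
x3 = s^2 - 2 x1 mod 7 = 1^2 - 2*1 = 6
y3 = s (x1 - x3) - y1 mod 7 = 1 * (1 - 6) - 3 = 6

2P = (6, 6)


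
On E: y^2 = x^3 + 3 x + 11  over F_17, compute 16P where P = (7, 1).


k = 16 = 10000_2 (binary, LSB first: 00001)
Double-and-add from P = (7, 1):
  bit 0 = 0: acc unchanged = O
  bit 1 = 0: acc unchanged = O
  bit 2 = 0: acc unchanged = O
  bit 3 = 0: acc unchanged = O
  bit 4 = 1: acc = O + (4, 11) = (4, 11)

16P = (4, 11)


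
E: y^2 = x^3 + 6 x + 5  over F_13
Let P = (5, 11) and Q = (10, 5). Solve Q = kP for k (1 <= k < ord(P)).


Enumerate multiples of P until we hit Q = (10, 5):
  1P = (5, 11)
  2P = (6, 6)
  3P = (1, 8)
  4P = (10, 8)
  5P = (2, 8)
  6P = (7, 0)
  7P = (2, 5)
  8P = (10, 5)
Match found at i = 8.

k = 8


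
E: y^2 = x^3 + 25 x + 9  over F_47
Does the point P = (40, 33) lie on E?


Check whether y^2 = x^3 + 25 x + 9 (mod 47) for (x, y) = (40, 33).
LHS: y^2 = 33^2 mod 47 = 8
RHS: x^3 + 25 x + 9 = 40^3 + 25*40 + 9 mod 47 = 8
LHS = RHS

Yes, on the curve


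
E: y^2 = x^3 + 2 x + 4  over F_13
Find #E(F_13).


For each x in F_13, count y with y^2 = x^3 + 2 x + 4 mod 13:
  x = 0: RHS = 4, y in [2, 11]  -> 2 point(s)
  x = 2: RHS = 3, y in [4, 9]  -> 2 point(s)
  x = 5: RHS = 9, y in [3, 10]  -> 2 point(s)
  x = 7: RHS = 10, y in [6, 7]  -> 2 point(s)
  x = 8: RHS = 12, y in [5, 8]  -> 2 point(s)
  x = 9: RHS = 10, y in [6, 7]  -> 2 point(s)
  x = 10: RHS = 10, y in [6, 7]  -> 2 point(s)
  x = 12: RHS = 1, y in [1, 12]  -> 2 point(s)
Affine points: 16. Add the point at infinity: total = 17.

#E(F_13) = 17


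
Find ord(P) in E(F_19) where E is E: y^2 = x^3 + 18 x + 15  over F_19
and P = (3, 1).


Compute successive multiples of P until we hit O:
  1P = (3, 1)
  2P = (11, 9)
  3P = (6, 15)
  4P = (17, 16)
  5P = (8, 14)
  6P = (14, 16)
  7P = (7, 16)
  8P = (10, 6)
  ... (continuing to 17P)
  17P = O

ord(P) = 17


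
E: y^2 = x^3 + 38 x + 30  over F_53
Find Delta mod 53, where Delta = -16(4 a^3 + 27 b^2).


4 a^3 + 27 b^2 = 4*38^3 + 27*30^2 = 219488 + 24300 = 243788
Delta = -16 * (243788) = -3900608
Delta mod 53 = 33

Delta = 33 (mod 53)


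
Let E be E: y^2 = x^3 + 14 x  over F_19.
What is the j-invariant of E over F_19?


Delta = -16(4 a^3 + 27 b^2) mod 19 = 1
-1728 * (4 a)^3 = -1728 * (4*14)^3 mod 19 = 18
j = 18 * 1^(-1) mod 19 = 18

j = 18 (mod 19)


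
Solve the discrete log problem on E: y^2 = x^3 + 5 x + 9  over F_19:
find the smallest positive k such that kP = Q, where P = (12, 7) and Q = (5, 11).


Enumerate multiples of P until we hit Q = (5, 11):
  1P = (12, 7)
  2P = (14, 12)
  3P = (4, 13)
  4P = (0, 3)
  5P = (5, 8)
  6P = (9, 17)
  7P = (7, 8)
  8P = (16, 9)
  9P = (15, 1)
  10P = (15, 18)
  11P = (16, 10)
  12P = (7, 11)
  13P = (9, 2)
  14P = (5, 11)
Match found at i = 14.

k = 14


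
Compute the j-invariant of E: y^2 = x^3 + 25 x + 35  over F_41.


Delta = -16(4 a^3 + 27 b^2) mod 41 = 18
-1728 * (4 a)^3 = -1728 * (4*25)^3 mod 41 = 22
j = 22 * 18^(-1) mod 41 = 24

j = 24 (mod 41)


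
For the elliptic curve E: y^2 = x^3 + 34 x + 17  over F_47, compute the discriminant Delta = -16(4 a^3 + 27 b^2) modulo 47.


4 a^3 + 27 b^2 = 4*34^3 + 27*17^2 = 157216 + 7803 = 165019
Delta = -16 * (165019) = -2640304
Delta mod 47 = 15

Delta = 15 (mod 47)


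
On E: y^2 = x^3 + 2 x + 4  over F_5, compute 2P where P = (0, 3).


Doubling: s = (3 x1^2 + a) / (2 y1)
s = (3*0^2 + 2) / (2*3) mod 5 = 2
x3 = s^2 - 2 x1 mod 5 = 2^2 - 2*0 = 4
y3 = s (x1 - x3) - y1 mod 5 = 2 * (0 - 4) - 3 = 4

2P = (4, 4)


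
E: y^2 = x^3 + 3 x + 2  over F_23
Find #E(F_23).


For each x in F_23, count y with y^2 = x^3 + 3 x + 2 mod 23:
  x = 0: RHS = 2, y in [5, 18]  -> 2 point(s)
  x = 1: RHS = 6, y in [11, 12]  -> 2 point(s)
  x = 2: RHS = 16, y in [4, 19]  -> 2 point(s)
  x = 4: RHS = 9, y in [3, 20]  -> 2 point(s)
  x = 5: RHS = 4, y in [2, 21]  -> 2 point(s)
  x = 6: RHS = 6, y in [11, 12]  -> 2 point(s)
  x = 8: RHS = 9, y in [3, 20]  -> 2 point(s)
  x = 11: RHS = 9, y in [3, 20]  -> 2 point(s)
  x = 12: RHS = 18, y in [8, 15]  -> 2 point(s)
  x = 15: RHS = 18, y in [8, 15]  -> 2 point(s)
  x = 16: RHS = 6, y in [11, 12]  -> 2 point(s)
  x = 18: RHS = 0, y in [0]  -> 1 point(s)
  x = 19: RHS = 18, y in [8, 15]  -> 2 point(s)
  x = 20: RHS = 12, y in [9, 14]  -> 2 point(s)
Affine points: 27. Add the point at infinity: total = 28.

#E(F_23) = 28


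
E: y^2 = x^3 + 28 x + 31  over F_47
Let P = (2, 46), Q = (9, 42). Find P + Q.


P != Q, so use the chord formula.
s = (y2 - y1) / (x2 - x1) = (43) / (7) mod 47 = 33
x3 = s^2 - x1 - x2 mod 47 = 33^2 - 2 - 9 = 44
y3 = s (x1 - x3) - y1 mod 47 = 33 * (2 - 44) - 46 = 25

P + Q = (44, 25)


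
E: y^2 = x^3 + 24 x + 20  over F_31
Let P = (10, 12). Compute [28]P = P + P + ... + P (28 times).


k = 28 = 11100_2 (binary, LSB first: 00111)
Double-and-add from P = (10, 12):
  bit 0 = 0: acc unchanged = O
  bit 1 = 0: acc unchanged = O
  bit 2 = 1: acc = O + (21, 12) = (21, 12)
  bit 3 = 1: acc = (21, 12) + (24, 25) = (22, 25)
  bit 4 = 1: acc = (22, 25) + (2, 18) = (1, 18)

28P = (1, 18)


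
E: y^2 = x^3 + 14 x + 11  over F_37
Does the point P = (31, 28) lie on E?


Check whether y^2 = x^3 + 14 x + 11 (mod 37) for (x, y) = (31, 28).
LHS: y^2 = 28^2 mod 37 = 7
RHS: x^3 + 14 x + 11 = 31^3 + 14*31 + 11 mod 37 = 7
LHS = RHS

Yes, on the curve


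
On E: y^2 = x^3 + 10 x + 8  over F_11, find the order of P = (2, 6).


Compute successive multiples of P until we hit O:
  1P = (2, 6)
  2P = (7, 5)
  3P = (6, 8)
  4P = (6, 3)
  5P = (7, 6)
  6P = (2, 5)
  7P = O

ord(P) = 7


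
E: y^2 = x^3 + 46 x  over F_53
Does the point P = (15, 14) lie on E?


Check whether y^2 = x^3 + 46 x + 0 (mod 53) for (x, y) = (15, 14).
LHS: y^2 = 14^2 mod 53 = 37
RHS: x^3 + 46 x + 0 = 15^3 + 46*15 + 0 mod 53 = 37
LHS = RHS

Yes, on the curve


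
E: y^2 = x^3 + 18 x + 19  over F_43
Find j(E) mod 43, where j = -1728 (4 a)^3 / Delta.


Delta = -16(4 a^3 + 27 b^2) mod 43 = 1
-1728 * (4 a)^3 = -1728 * (4*18)^3 mod 43 = 22
j = 22 * 1^(-1) mod 43 = 22

j = 22 (mod 43)


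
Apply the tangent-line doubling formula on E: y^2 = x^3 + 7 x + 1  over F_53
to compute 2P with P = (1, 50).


Doubling: s = (3 x1^2 + a) / (2 y1)
s = (3*1^2 + 7) / (2*50) mod 53 = 16
x3 = s^2 - 2 x1 mod 53 = 16^2 - 2*1 = 42
y3 = s (x1 - x3) - y1 mod 53 = 16 * (1 - 42) - 50 = 36

2P = (42, 36)


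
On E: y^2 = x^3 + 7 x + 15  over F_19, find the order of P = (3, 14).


Compute successive multiples of P until we hit O:
  1P = (3, 14)
  2P = (1, 2)
  3P = (13, 2)
  4P = (9, 16)
  5P = (5, 17)
  6P = (18, 11)
  7P = (14, 11)
  8P = (6, 11)
  ... (continuing to 21P)
  21P = O

ord(P) = 21


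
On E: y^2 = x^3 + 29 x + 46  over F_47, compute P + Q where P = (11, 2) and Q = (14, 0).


P != Q, so use the chord formula.
s = (y2 - y1) / (x2 - x1) = (45) / (3) mod 47 = 15
x3 = s^2 - x1 - x2 mod 47 = 15^2 - 11 - 14 = 12
y3 = s (x1 - x3) - y1 mod 47 = 15 * (11 - 12) - 2 = 30

P + Q = (12, 30)


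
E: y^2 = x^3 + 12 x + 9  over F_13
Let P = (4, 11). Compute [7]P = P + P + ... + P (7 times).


k = 7 = 111_2 (binary, LSB first: 111)
Double-and-add from P = (4, 11):
  bit 0 = 1: acc = O + (4, 11) = (4, 11)
  bit 1 = 1: acc = (4, 11) + (9, 12) = (12, 3)
  bit 2 = 1: acc = (12, 3) + (11, 9) = (0, 3)

7P = (0, 3)


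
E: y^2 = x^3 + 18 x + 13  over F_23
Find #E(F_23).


For each x in F_23, count y with y^2 = x^3 + 18 x + 13 mod 23:
  x = 0: RHS = 13, y in [6, 17]  -> 2 point(s)
  x = 1: RHS = 9, y in [3, 20]  -> 2 point(s)
  x = 3: RHS = 2, y in [5, 18]  -> 2 point(s)
  x = 8: RHS = 2, y in [5, 18]  -> 2 point(s)
  x = 11: RHS = 1, y in [1, 22]  -> 2 point(s)
  x = 12: RHS = 2, y in [5, 18]  -> 2 point(s)
  x = 13: RHS = 6, y in [11, 12]  -> 2 point(s)
  x = 15: RHS = 1, y in [1, 22]  -> 2 point(s)
  x = 16: RHS = 4, y in [2, 21]  -> 2 point(s)
  x = 20: RHS = 1, y in [1, 22]  -> 2 point(s)
Affine points: 20. Add the point at infinity: total = 21.

#E(F_23) = 21


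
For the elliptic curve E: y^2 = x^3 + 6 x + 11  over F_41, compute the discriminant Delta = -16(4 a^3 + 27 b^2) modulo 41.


4 a^3 + 27 b^2 = 4*6^3 + 27*11^2 = 864 + 3267 = 4131
Delta = -16 * (4131) = -66096
Delta mod 41 = 37

Delta = 37 (mod 41)


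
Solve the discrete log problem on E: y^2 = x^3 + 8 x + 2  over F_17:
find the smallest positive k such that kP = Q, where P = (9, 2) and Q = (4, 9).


Enumerate multiples of P until we hit Q = (4, 9):
  1P = (9, 2)
  2P = (0, 6)
  3P = (4, 9)
Match found at i = 3.

k = 3


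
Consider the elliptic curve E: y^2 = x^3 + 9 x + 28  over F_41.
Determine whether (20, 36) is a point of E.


Check whether y^2 = x^3 + 9 x + 28 (mod 41) for (x, y) = (20, 36).
LHS: y^2 = 36^2 mod 41 = 25
RHS: x^3 + 9 x + 28 = 20^3 + 9*20 + 28 mod 41 = 8
LHS != RHS

No, not on the curve


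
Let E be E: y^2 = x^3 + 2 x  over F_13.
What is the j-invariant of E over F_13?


Delta = -16(4 a^3 + 27 b^2) mod 13 = 8
-1728 * (4 a)^3 = -1728 * (4*2)^3 mod 13 = 5
j = 5 * 8^(-1) mod 13 = 12

j = 12 (mod 13)


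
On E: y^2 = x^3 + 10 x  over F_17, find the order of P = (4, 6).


Compute successive multiples of P until we hit O:
  1P = (4, 6)
  2P = (13, 10)
  3P = (13, 7)
  4P = (4, 11)
  5P = O

ord(P) = 5


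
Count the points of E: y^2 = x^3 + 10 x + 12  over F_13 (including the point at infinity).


For each x in F_13, count y with y^2 = x^3 + 10 x + 12 mod 13:
  x = 0: RHS = 12, y in [5, 8]  -> 2 point(s)
  x = 1: RHS = 10, y in [6, 7]  -> 2 point(s)
  x = 2: RHS = 1, y in [1, 12]  -> 2 point(s)
  x = 3: RHS = 4, y in [2, 11]  -> 2 point(s)
  x = 4: RHS = 12, y in [5, 8]  -> 2 point(s)
  x = 7: RHS = 9, y in [3, 10]  -> 2 point(s)
  x = 9: RHS = 12, y in [5, 8]  -> 2 point(s)
  x = 11: RHS = 10, y in [6, 7]  -> 2 point(s)
  x = 12: RHS = 1, y in [1, 12]  -> 2 point(s)
Affine points: 18. Add the point at infinity: total = 19.

#E(F_13) = 19


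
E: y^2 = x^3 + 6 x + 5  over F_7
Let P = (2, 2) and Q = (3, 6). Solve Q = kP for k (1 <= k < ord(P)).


Enumerate multiples of P until we hit Q = (3, 6):
  1P = (2, 2)
  2P = (4, 3)
  3P = (3, 1)
  4P = (3, 6)
Match found at i = 4.

k = 4


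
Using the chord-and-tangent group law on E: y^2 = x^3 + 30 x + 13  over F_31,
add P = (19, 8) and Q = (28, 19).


P != Q, so use the chord formula.
s = (y2 - y1) / (x2 - x1) = (11) / (9) mod 31 = 15
x3 = s^2 - x1 - x2 mod 31 = 15^2 - 19 - 28 = 23
y3 = s (x1 - x3) - y1 mod 31 = 15 * (19 - 23) - 8 = 25

P + Q = (23, 25)


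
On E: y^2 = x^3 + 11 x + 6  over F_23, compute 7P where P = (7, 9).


k = 7 = 111_2 (binary, LSB first: 111)
Double-and-add from P = (7, 9):
  bit 0 = 1: acc = O + (7, 9) = (7, 9)
  bit 1 = 1: acc = (7, 9) + (2, 17) = (0, 12)
  bit 2 = 1: acc = (0, 12) + (19, 6) = (12, 16)

7P = (12, 16)


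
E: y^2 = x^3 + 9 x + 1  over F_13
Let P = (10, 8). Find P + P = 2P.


Doubling: s = (3 x1^2 + a) / (2 y1)
s = (3*10^2 + 9) / (2*8) mod 13 = 12
x3 = s^2 - 2 x1 mod 13 = 12^2 - 2*10 = 7
y3 = s (x1 - x3) - y1 mod 13 = 12 * (10 - 7) - 8 = 2

2P = (7, 2)


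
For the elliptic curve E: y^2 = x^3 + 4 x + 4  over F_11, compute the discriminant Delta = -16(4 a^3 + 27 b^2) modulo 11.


4 a^3 + 27 b^2 = 4*4^3 + 27*4^2 = 256 + 432 = 688
Delta = -16 * (688) = -11008
Delta mod 11 = 3

Delta = 3 (mod 11)


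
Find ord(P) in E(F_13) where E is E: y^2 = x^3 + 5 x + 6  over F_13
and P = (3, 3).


Compute successive multiples of P until we hit O:
  1P = (3, 3)
  2P = (8, 5)
  3P = (11, 12)
  4P = (9, 0)
  5P = (11, 1)
  6P = (8, 8)
  7P = (3, 10)
  8P = O

ord(P) = 8


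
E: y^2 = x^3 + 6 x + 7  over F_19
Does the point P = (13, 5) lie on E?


Check whether y^2 = x^3 + 6 x + 7 (mod 19) for (x, y) = (13, 5).
LHS: y^2 = 5^2 mod 19 = 6
RHS: x^3 + 6 x + 7 = 13^3 + 6*13 + 7 mod 19 = 2
LHS != RHS

No, not on the curve


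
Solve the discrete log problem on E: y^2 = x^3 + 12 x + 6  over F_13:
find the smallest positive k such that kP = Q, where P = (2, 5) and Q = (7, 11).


Enumerate multiples of P until we hit Q = (7, 11):
  1P = (2, 5)
  2P = (8, 4)
  3P = (7, 11)
Match found at i = 3.

k = 3


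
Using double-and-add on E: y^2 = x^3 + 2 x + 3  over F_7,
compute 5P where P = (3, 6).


k = 5 = 101_2 (binary, LSB first: 101)
Double-and-add from P = (3, 6):
  bit 0 = 1: acc = O + (3, 6) = (3, 6)
  bit 1 = 0: acc unchanged = (3, 6)
  bit 2 = 1: acc = (3, 6) + (3, 6) = (3, 1)

5P = (3, 1)


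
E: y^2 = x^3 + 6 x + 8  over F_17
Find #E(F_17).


For each x in F_17, count y with y^2 = x^3 + 6 x + 8 mod 17:
  x = 0: RHS = 8, y in [5, 12]  -> 2 point(s)
  x = 1: RHS = 15, y in [7, 10]  -> 2 point(s)
  x = 3: RHS = 2, y in [6, 11]  -> 2 point(s)
  x = 7: RHS = 2, y in [6, 11]  -> 2 point(s)
  x = 9: RHS = 9, y in [3, 14]  -> 2 point(s)
  x = 16: RHS = 1, y in [1, 16]  -> 2 point(s)
Affine points: 12. Add the point at infinity: total = 13.

#E(F_17) = 13


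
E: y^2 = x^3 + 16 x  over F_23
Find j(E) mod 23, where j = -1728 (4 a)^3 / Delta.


Delta = -16(4 a^3 + 27 b^2) mod 23 = 10
-1728 * (4 a)^3 = -1728 * (4*16)^3 mod 23 = 7
j = 7 * 10^(-1) mod 23 = 3

j = 3 (mod 23)


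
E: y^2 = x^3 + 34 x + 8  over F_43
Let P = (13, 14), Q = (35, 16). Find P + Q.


P != Q, so use the chord formula.
s = (y2 - y1) / (x2 - x1) = (2) / (22) mod 43 = 4
x3 = s^2 - x1 - x2 mod 43 = 4^2 - 13 - 35 = 11
y3 = s (x1 - x3) - y1 mod 43 = 4 * (13 - 11) - 14 = 37

P + Q = (11, 37)


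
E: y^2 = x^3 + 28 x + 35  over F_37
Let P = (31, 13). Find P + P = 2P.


Doubling: s = (3 x1^2 + a) / (2 y1)
s = (3*31^2 + 28) / (2*13) mod 37 = 28
x3 = s^2 - 2 x1 mod 37 = 28^2 - 2*31 = 19
y3 = s (x1 - x3) - y1 mod 37 = 28 * (31 - 19) - 13 = 27

2P = (19, 27)


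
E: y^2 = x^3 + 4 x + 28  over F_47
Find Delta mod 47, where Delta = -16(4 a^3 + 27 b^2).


4 a^3 + 27 b^2 = 4*4^3 + 27*28^2 = 256 + 21168 = 21424
Delta = -16 * (21424) = -342784
Delta mod 47 = 34

Delta = 34 (mod 47)


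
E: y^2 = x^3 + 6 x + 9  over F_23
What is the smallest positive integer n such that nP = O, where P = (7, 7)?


Compute successive multiples of P until we hit O:
  1P = (7, 7)
  2P = (22, 18)
  3P = (2, 12)
  4P = (15, 1)
  5P = (3, 13)
  6P = (21, 14)
  7P = (1, 19)
  8P = (19, 17)
  ... (continuing to 27P)
  27P = O

ord(P) = 27


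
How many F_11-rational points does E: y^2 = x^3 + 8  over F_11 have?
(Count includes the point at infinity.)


For each x in F_11, count y with y^2 = x^3 + 0 x + 8 mod 11:
  x = 1: RHS = 9, y in [3, 8]  -> 2 point(s)
  x = 2: RHS = 5, y in [4, 7]  -> 2 point(s)
  x = 5: RHS = 1, y in [1, 10]  -> 2 point(s)
  x = 6: RHS = 4, y in [2, 9]  -> 2 point(s)
  x = 8: RHS = 3, y in [5, 6]  -> 2 point(s)
  x = 9: RHS = 0, y in [0]  -> 1 point(s)
Affine points: 11. Add the point at infinity: total = 12.

#E(F_11) = 12


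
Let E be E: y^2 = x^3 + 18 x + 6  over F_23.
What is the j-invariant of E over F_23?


Delta = -16(4 a^3 + 27 b^2) mod 23 = 15
-1728 * (4 a)^3 = -1728 * (4*18)^3 mod 23 = 11
j = 11 * 15^(-1) mod 23 = 13

j = 13 (mod 23)


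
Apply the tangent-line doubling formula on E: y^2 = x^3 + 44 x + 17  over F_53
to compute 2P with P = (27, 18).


Doubling: s = (3 x1^2 + a) / (2 y1)
s = (3*27^2 + 44) / (2*18) mod 53 = 34
x3 = s^2 - 2 x1 mod 53 = 34^2 - 2*27 = 42
y3 = s (x1 - x3) - y1 mod 53 = 34 * (27 - 42) - 18 = 2

2P = (42, 2)


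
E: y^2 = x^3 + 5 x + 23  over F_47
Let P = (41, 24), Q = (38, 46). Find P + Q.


P != Q, so use the chord formula.
s = (y2 - y1) / (x2 - x1) = (22) / (44) mod 47 = 24
x3 = s^2 - x1 - x2 mod 47 = 24^2 - 41 - 38 = 27
y3 = s (x1 - x3) - y1 mod 47 = 24 * (41 - 27) - 24 = 30

P + Q = (27, 30)


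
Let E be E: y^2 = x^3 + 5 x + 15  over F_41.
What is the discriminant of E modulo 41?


4 a^3 + 27 b^2 = 4*5^3 + 27*15^2 = 500 + 6075 = 6575
Delta = -16 * (6575) = -105200
Delta mod 41 = 6

Delta = 6 (mod 41)


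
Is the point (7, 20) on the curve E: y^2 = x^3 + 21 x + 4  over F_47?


Check whether y^2 = x^3 + 21 x + 4 (mod 47) for (x, y) = (7, 20).
LHS: y^2 = 20^2 mod 47 = 24
RHS: x^3 + 21 x + 4 = 7^3 + 21*7 + 4 mod 47 = 24
LHS = RHS

Yes, on the curve


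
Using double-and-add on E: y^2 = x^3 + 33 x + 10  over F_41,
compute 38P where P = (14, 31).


k = 38 = 100110_2 (binary, LSB first: 011001)
Double-and-add from P = (14, 31):
  bit 0 = 0: acc unchanged = O
  bit 1 = 1: acc = O + (34, 16) = (34, 16)
  bit 2 = 1: acc = (34, 16) + (4, 40) = (2, 24)
  bit 3 = 0: acc unchanged = (2, 24)
  bit 4 = 0: acc unchanged = (2, 24)
  bit 5 = 1: acc = (2, 24) + (0, 16) = (14, 10)

38P = (14, 10)


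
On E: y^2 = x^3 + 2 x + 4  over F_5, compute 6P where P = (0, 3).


k = 6 = 110_2 (binary, LSB first: 011)
Double-and-add from P = (0, 3):
  bit 0 = 0: acc unchanged = O
  bit 1 = 1: acc = O + (4, 4) = (4, 4)
  bit 2 = 1: acc = (4, 4) + (2, 1) = (0, 2)

6P = (0, 2)


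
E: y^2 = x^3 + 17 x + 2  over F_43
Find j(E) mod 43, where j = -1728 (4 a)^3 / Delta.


Delta = -16(4 a^3 + 27 b^2) mod 43 = 19
-1728 * (4 a)^3 = -1728 * (4*17)^3 mod 43 = 1
j = 1 * 19^(-1) mod 43 = 34

j = 34 (mod 43)


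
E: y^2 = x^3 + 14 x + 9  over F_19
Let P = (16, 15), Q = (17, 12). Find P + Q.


P != Q, so use the chord formula.
s = (y2 - y1) / (x2 - x1) = (16) / (1) mod 19 = 16
x3 = s^2 - x1 - x2 mod 19 = 16^2 - 16 - 17 = 14
y3 = s (x1 - x3) - y1 mod 19 = 16 * (16 - 14) - 15 = 17

P + Q = (14, 17)


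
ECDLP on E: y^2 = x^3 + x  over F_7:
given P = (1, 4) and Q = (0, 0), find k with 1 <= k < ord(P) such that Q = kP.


Enumerate multiples of P until we hit Q = (0, 0):
  1P = (1, 4)
  2P = (0, 0)
Match found at i = 2.

k = 2


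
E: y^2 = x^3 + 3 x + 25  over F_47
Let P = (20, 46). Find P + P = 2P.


Doubling: s = (3 x1^2 + a) / (2 y1)
s = (3*20^2 + 3) / (2*46) mod 47 = 33
x3 = s^2 - 2 x1 mod 47 = 33^2 - 2*20 = 15
y3 = s (x1 - x3) - y1 mod 47 = 33 * (20 - 15) - 46 = 25

2P = (15, 25)


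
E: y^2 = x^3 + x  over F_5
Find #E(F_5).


For each x in F_5, count y with y^2 = x^3 + 1 x + 0 mod 5:
  x = 0: RHS = 0, y in [0]  -> 1 point(s)
  x = 2: RHS = 0, y in [0]  -> 1 point(s)
  x = 3: RHS = 0, y in [0]  -> 1 point(s)
Affine points: 3. Add the point at infinity: total = 4.

#E(F_5) = 4


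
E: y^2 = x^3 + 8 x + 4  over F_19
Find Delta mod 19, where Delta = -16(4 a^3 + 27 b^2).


4 a^3 + 27 b^2 = 4*8^3 + 27*4^2 = 2048 + 432 = 2480
Delta = -16 * (2480) = -39680
Delta mod 19 = 11

Delta = 11 (mod 19)


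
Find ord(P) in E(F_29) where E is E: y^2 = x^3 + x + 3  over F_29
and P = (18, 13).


Compute successive multiples of P until we hit O:
  1P = (18, 13)
  2P = (15, 0)
  3P = (18, 16)
  4P = O

ord(P) = 4


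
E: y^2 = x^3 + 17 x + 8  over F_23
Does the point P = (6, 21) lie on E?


Check whether y^2 = x^3 + 17 x + 8 (mod 23) for (x, y) = (6, 21).
LHS: y^2 = 21^2 mod 23 = 4
RHS: x^3 + 17 x + 8 = 6^3 + 17*6 + 8 mod 23 = 4
LHS = RHS

Yes, on the curve


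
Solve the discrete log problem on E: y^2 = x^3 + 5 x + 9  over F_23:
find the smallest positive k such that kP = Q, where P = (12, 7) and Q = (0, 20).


Enumerate multiples of P until we hit Q = (0, 20):
  1P = (12, 7)
  2P = (22, 16)
  3P = (2, 2)
  4P = (15, 3)
  5P = (8, 3)
  6P = (4, 1)
  7P = (9, 1)
  8P = (6, 5)
  9P = (0, 20)
Match found at i = 9.

k = 9


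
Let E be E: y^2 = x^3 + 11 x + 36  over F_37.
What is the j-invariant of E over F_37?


Delta = -16(4 a^3 + 27 b^2) mod 37 = 2
-1728 * (4 a)^3 = -1728 * (4*11)^3 mod 37 = 36
j = 36 * 2^(-1) mod 37 = 18

j = 18 (mod 37)


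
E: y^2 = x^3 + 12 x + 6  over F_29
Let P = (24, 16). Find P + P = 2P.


Doubling: s = (3 x1^2 + a) / (2 y1)
s = (3*24^2 + 12) / (2*16) mod 29 = 0
x3 = s^2 - 2 x1 mod 29 = 0^2 - 2*24 = 10
y3 = s (x1 - x3) - y1 mod 29 = 0 * (24 - 10) - 16 = 13

2P = (10, 13)


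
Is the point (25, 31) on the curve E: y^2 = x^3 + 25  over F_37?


Check whether y^2 = x^3 + 0 x + 25 (mod 37) for (x, y) = (25, 31).
LHS: y^2 = 31^2 mod 37 = 36
RHS: x^3 + 0 x + 25 = 25^3 + 0*25 + 25 mod 37 = 36
LHS = RHS

Yes, on the curve


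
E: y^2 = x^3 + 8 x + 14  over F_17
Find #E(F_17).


For each x in F_17, count y with y^2 = x^3 + 8 x + 14 mod 17:
  x = 2: RHS = 4, y in [2, 15]  -> 2 point(s)
  x = 4: RHS = 8, y in [5, 12]  -> 2 point(s)
  x = 5: RHS = 9, y in [3, 14]  -> 2 point(s)
  x = 9: RHS = 16, y in [4, 13]  -> 2 point(s)
  x = 12: RHS = 2, y in [6, 11]  -> 2 point(s)
Affine points: 10. Add the point at infinity: total = 11.

#E(F_17) = 11


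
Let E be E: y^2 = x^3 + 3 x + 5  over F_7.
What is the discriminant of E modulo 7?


4 a^3 + 27 b^2 = 4*3^3 + 27*5^2 = 108 + 675 = 783
Delta = -16 * (783) = -12528
Delta mod 7 = 2

Delta = 2 (mod 7)


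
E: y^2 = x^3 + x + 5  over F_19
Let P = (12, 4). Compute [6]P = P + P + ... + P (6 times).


k = 6 = 110_2 (binary, LSB first: 011)
Double-and-add from P = (12, 4):
  bit 0 = 0: acc unchanged = O
  bit 1 = 1: acc = O + (0, 9) = (0, 9)
  bit 2 = 1: acc = (0, 9) + (1, 11) = (3, 4)

6P = (3, 4)


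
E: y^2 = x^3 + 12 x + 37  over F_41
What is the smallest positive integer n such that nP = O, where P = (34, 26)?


Compute successive multiples of P until we hit O:
  1P = (34, 26)
  2P = (22, 17)
  3P = (24, 2)
  4P = (15, 36)
  5P = (0, 23)
  6P = (3, 31)
  7P = (35, 35)
  8P = (12, 8)
  ... (continuing to 45P)
  45P = O

ord(P) = 45


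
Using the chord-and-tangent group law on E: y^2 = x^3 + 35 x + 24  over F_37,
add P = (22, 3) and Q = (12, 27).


P != Q, so use the chord formula.
s = (y2 - y1) / (x2 - x1) = (24) / (27) mod 37 = 5
x3 = s^2 - x1 - x2 mod 37 = 5^2 - 22 - 12 = 28
y3 = s (x1 - x3) - y1 mod 37 = 5 * (22 - 28) - 3 = 4

P + Q = (28, 4)


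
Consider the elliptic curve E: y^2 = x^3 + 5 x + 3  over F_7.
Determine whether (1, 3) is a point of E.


Check whether y^2 = x^3 + 5 x + 3 (mod 7) for (x, y) = (1, 3).
LHS: y^2 = 3^2 mod 7 = 2
RHS: x^3 + 5 x + 3 = 1^3 + 5*1 + 3 mod 7 = 2
LHS = RHS

Yes, on the curve


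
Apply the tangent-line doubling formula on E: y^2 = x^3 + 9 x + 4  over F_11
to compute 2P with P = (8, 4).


Doubling: s = (3 x1^2 + a) / (2 y1)
s = (3*8^2 + 9) / (2*4) mod 11 = 10
x3 = s^2 - 2 x1 mod 11 = 10^2 - 2*8 = 7
y3 = s (x1 - x3) - y1 mod 11 = 10 * (8 - 7) - 4 = 6

2P = (7, 6)


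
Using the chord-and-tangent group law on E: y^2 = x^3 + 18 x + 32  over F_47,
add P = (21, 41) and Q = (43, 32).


P != Q, so use the chord formula.
s = (y2 - y1) / (x2 - x1) = (38) / (22) mod 47 = 6
x3 = s^2 - x1 - x2 mod 47 = 6^2 - 21 - 43 = 19
y3 = s (x1 - x3) - y1 mod 47 = 6 * (21 - 19) - 41 = 18

P + Q = (19, 18)


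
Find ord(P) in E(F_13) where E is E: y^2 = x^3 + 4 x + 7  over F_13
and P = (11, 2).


Compute successive multiples of P until we hit O:
  1P = (11, 2)
  2P = (7, 1)
  3P = (4, 3)
  4P = (2, 6)
  5P = (1, 8)
  6P = (5, 10)
  7P = (6, 0)
  8P = (5, 3)
  ... (continuing to 14P)
  14P = O

ord(P) = 14


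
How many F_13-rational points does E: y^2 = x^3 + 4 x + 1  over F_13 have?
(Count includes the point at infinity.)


For each x in F_13, count y with y^2 = x^3 + 4 x + 1 mod 13:
  x = 0: RHS = 1, y in [1, 12]  -> 2 point(s)
  x = 2: RHS = 4, y in [2, 11]  -> 2 point(s)
  x = 3: RHS = 1, y in [1, 12]  -> 2 point(s)
  x = 4: RHS = 3, y in [4, 9]  -> 2 point(s)
  x = 5: RHS = 3, y in [4, 9]  -> 2 point(s)
  x = 8: RHS = 12, y in [5, 8]  -> 2 point(s)
  x = 9: RHS = 12, y in [5, 8]  -> 2 point(s)
  x = 10: RHS = 1, y in [1, 12]  -> 2 point(s)
  x = 12: RHS = 9, y in [3, 10]  -> 2 point(s)
Affine points: 18. Add the point at infinity: total = 19.

#E(F_13) = 19


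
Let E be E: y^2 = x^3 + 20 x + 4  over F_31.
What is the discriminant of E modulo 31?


4 a^3 + 27 b^2 = 4*20^3 + 27*4^2 = 32000 + 432 = 32432
Delta = -16 * (32432) = -518912
Delta mod 31 = 28

Delta = 28 (mod 31)


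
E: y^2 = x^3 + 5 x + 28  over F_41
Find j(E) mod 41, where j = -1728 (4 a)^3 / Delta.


Delta = -16(4 a^3 + 27 b^2) mod 41 = 8
-1728 * (4 a)^3 = -1728 * (4*5)^3 mod 41 = 11
j = 11 * 8^(-1) mod 41 = 27

j = 27 (mod 41)


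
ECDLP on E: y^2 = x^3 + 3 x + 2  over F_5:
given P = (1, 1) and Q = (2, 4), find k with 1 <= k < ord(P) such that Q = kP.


Enumerate multiples of P until we hit Q = (2, 4):
  1P = (1, 1)
  2P = (2, 1)
  3P = (2, 4)
Match found at i = 3.

k = 3


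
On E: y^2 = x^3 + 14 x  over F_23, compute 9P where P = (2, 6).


k = 9 = 1001_2 (binary, LSB first: 1001)
Double-and-add from P = (2, 6):
  bit 0 = 1: acc = O + (2, 6) = (2, 6)
  bit 1 = 0: acc unchanged = (2, 6)
  bit 2 = 0: acc unchanged = (2, 6)
  bit 3 = 1: acc = (2, 6) + (6, 1) = (18, 14)

9P = (18, 14)


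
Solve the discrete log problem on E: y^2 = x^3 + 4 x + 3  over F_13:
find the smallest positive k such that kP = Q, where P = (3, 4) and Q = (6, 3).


Enumerate multiples of P until we hit Q = (6, 3):
  1P = (3, 4)
  2P = (8, 1)
  3P = (6, 3)
Match found at i = 3.

k = 3


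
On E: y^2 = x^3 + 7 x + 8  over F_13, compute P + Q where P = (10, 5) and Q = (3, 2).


P != Q, so use the chord formula.
s = (y2 - y1) / (x2 - x1) = (10) / (6) mod 13 = 6
x3 = s^2 - x1 - x2 mod 13 = 6^2 - 10 - 3 = 10
y3 = s (x1 - x3) - y1 mod 13 = 6 * (10 - 10) - 5 = 8

P + Q = (10, 8)


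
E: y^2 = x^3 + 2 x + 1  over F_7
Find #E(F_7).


For each x in F_7, count y with y^2 = x^3 + 2 x + 1 mod 7:
  x = 0: RHS = 1, y in [1, 6]  -> 2 point(s)
  x = 1: RHS = 4, y in [2, 5]  -> 2 point(s)
Affine points: 4. Add the point at infinity: total = 5.

#E(F_7) = 5


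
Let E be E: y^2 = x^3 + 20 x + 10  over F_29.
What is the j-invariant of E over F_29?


Delta = -16(4 a^3 + 27 b^2) mod 29 = 5
-1728 * (4 a)^3 = -1728 * (4*20)^3 mod 29 = 2
j = 2 * 5^(-1) mod 29 = 12

j = 12 (mod 29)


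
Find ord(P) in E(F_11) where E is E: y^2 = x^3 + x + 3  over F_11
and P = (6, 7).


Compute successive multiples of P until we hit O:
  1P = (6, 7)
  2P = (4, 7)
  3P = (1, 4)
  4P = (7, 10)
  5P = (7, 1)
  6P = (1, 7)
  7P = (4, 4)
  8P = (6, 4)
  ... (continuing to 9P)
  9P = O

ord(P) = 9


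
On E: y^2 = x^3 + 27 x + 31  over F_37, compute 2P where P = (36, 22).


Doubling: s = (3 x1^2 + a) / (2 y1)
s = (3*36^2 + 27) / (2*22) mod 37 = 36
x3 = s^2 - 2 x1 mod 37 = 36^2 - 2*36 = 3
y3 = s (x1 - x3) - y1 mod 37 = 36 * (36 - 3) - 22 = 19

2P = (3, 19)


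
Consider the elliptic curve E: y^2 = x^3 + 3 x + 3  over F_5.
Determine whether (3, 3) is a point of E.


Check whether y^2 = x^3 + 3 x + 3 (mod 5) for (x, y) = (3, 3).
LHS: y^2 = 3^2 mod 5 = 4
RHS: x^3 + 3 x + 3 = 3^3 + 3*3 + 3 mod 5 = 4
LHS = RHS

Yes, on the curve


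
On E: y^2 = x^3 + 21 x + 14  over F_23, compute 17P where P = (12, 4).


k = 17 = 10001_2 (binary, LSB first: 10001)
Double-and-add from P = (12, 4):
  bit 0 = 1: acc = O + (12, 4) = (12, 4)
  bit 1 = 0: acc unchanged = (12, 4)
  bit 2 = 0: acc unchanged = (12, 4)
  bit 3 = 0: acc unchanged = (12, 4)
  bit 4 = 1: acc = (12, 4) + (15, 22) = (9, 14)

17P = (9, 14)


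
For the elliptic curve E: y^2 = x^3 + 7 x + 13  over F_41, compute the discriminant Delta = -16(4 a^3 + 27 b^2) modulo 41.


4 a^3 + 27 b^2 = 4*7^3 + 27*13^2 = 1372 + 4563 = 5935
Delta = -16 * (5935) = -94960
Delta mod 41 = 37

Delta = 37 (mod 41)


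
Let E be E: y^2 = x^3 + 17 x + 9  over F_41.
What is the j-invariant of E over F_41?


Delta = -16(4 a^3 + 27 b^2) mod 41 = 19
-1728 * (4 a)^3 = -1728 * (4*17)^3 mod 41 = 23
j = 23 * 19^(-1) mod 41 = 12

j = 12 (mod 41)


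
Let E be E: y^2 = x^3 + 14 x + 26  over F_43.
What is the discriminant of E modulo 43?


4 a^3 + 27 b^2 = 4*14^3 + 27*26^2 = 10976 + 18252 = 29228
Delta = -16 * (29228) = -467648
Delta mod 43 = 20

Delta = 20 (mod 43)


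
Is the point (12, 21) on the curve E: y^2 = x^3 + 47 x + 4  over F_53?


Check whether y^2 = x^3 + 47 x + 4 (mod 53) for (x, y) = (12, 21).
LHS: y^2 = 21^2 mod 53 = 17
RHS: x^3 + 47 x + 4 = 12^3 + 47*12 + 4 mod 53 = 17
LHS = RHS

Yes, on the curve


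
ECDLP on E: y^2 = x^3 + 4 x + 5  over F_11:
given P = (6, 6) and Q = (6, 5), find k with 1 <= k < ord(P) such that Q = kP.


Enumerate multiples of P until we hit Q = (6, 5):
  1P = (6, 6)
  2P = (3, 0)
  3P = (6, 5)
Match found at i = 3.

k = 3


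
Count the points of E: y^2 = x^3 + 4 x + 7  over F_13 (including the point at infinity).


For each x in F_13, count y with y^2 = x^3 + 4 x + 7 mod 13:
  x = 1: RHS = 12, y in [5, 8]  -> 2 point(s)
  x = 2: RHS = 10, y in [6, 7]  -> 2 point(s)
  x = 4: RHS = 9, y in [3, 10]  -> 2 point(s)
  x = 5: RHS = 9, y in [3, 10]  -> 2 point(s)
  x = 6: RHS = 0, y in [0]  -> 1 point(s)
  x = 7: RHS = 1, y in [1, 12]  -> 2 point(s)
  x = 11: RHS = 4, y in [2, 11]  -> 2 point(s)
Affine points: 13. Add the point at infinity: total = 14.

#E(F_13) = 14


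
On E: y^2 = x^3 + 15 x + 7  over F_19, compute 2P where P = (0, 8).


Doubling: s = (3 x1^2 + a) / (2 y1)
s = (3*0^2 + 15) / (2*8) mod 19 = 14
x3 = s^2 - 2 x1 mod 19 = 14^2 - 2*0 = 6
y3 = s (x1 - x3) - y1 mod 19 = 14 * (0 - 6) - 8 = 3

2P = (6, 3)


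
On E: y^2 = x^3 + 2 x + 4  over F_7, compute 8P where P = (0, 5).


k = 8 = 1000_2 (binary, LSB first: 0001)
Double-and-add from P = (0, 5):
  bit 0 = 0: acc unchanged = O
  bit 1 = 0: acc unchanged = O
  bit 2 = 0: acc unchanged = O
  bit 3 = 1: acc = O + (2, 4) = (2, 4)

8P = (2, 4)


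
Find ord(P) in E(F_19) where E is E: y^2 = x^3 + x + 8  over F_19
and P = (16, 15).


Compute successive multiples of P until we hit O:
  1P = (16, 15)
  2P = (4, 0)
  3P = (16, 4)
  4P = O

ord(P) = 4


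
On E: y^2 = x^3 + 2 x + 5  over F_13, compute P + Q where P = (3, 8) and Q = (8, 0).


P != Q, so use the chord formula.
s = (y2 - y1) / (x2 - x1) = (5) / (5) mod 13 = 1
x3 = s^2 - x1 - x2 mod 13 = 1^2 - 3 - 8 = 3
y3 = s (x1 - x3) - y1 mod 13 = 1 * (3 - 3) - 8 = 5

P + Q = (3, 5)


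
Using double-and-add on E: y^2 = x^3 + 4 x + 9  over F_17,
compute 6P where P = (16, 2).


k = 6 = 110_2 (binary, LSB first: 011)
Double-and-add from P = (16, 2):
  bit 0 = 0: acc unchanged = O
  bit 1 = 1: acc = O + (4, 2) = (4, 2)
  bit 2 = 1: acc = (4, 2) + (8, 14) = (14, 2)

6P = (14, 2)


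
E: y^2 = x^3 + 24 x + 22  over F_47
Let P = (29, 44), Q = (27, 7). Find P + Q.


P != Q, so use the chord formula.
s = (y2 - y1) / (x2 - x1) = (10) / (45) mod 47 = 42
x3 = s^2 - x1 - x2 mod 47 = 42^2 - 29 - 27 = 16
y3 = s (x1 - x3) - y1 mod 47 = 42 * (29 - 16) - 44 = 32

P + Q = (16, 32)


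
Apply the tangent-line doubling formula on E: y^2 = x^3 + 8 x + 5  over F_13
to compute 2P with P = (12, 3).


Doubling: s = (3 x1^2 + a) / (2 y1)
s = (3*12^2 + 8) / (2*3) mod 13 = 4
x3 = s^2 - 2 x1 mod 13 = 4^2 - 2*12 = 5
y3 = s (x1 - x3) - y1 mod 13 = 4 * (12 - 5) - 3 = 12

2P = (5, 12)


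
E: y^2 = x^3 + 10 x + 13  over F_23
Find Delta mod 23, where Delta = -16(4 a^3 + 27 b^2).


4 a^3 + 27 b^2 = 4*10^3 + 27*13^2 = 4000 + 4563 = 8563
Delta = -16 * (8563) = -137008
Delta mod 23 = 3

Delta = 3 (mod 23)


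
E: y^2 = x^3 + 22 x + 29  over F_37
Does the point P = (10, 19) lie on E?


Check whether y^2 = x^3 + 22 x + 29 (mod 37) for (x, y) = (10, 19).
LHS: y^2 = 19^2 mod 37 = 28
RHS: x^3 + 22 x + 29 = 10^3 + 22*10 + 29 mod 37 = 28
LHS = RHS

Yes, on the curve


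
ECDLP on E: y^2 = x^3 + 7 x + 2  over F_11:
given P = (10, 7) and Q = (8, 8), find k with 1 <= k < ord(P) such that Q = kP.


Enumerate multiples of P until we hit Q = (8, 8):
  1P = (10, 7)
  2P = (7, 3)
  3P = (8, 3)
  4P = (8, 8)
Match found at i = 4.

k = 4


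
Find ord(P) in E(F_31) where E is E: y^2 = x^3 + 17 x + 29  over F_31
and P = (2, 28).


Compute successive multiples of P until we hit O:
  1P = (2, 28)
  2P = (3, 13)
  3P = (3, 18)
  4P = (2, 3)
  5P = O

ord(P) = 5


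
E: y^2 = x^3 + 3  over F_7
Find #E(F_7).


For each x in F_7, count y with y^2 = x^3 + 0 x + 3 mod 7:
  x = 1: RHS = 4, y in [2, 5]  -> 2 point(s)
  x = 2: RHS = 4, y in [2, 5]  -> 2 point(s)
  x = 3: RHS = 2, y in [3, 4]  -> 2 point(s)
  x = 4: RHS = 4, y in [2, 5]  -> 2 point(s)
  x = 5: RHS = 2, y in [3, 4]  -> 2 point(s)
  x = 6: RHS = 2, y in [3, 4]  -> 2 point(s)
Affine points: 12. Add the point at infinity: total = 13.

#E(F_7) = 13


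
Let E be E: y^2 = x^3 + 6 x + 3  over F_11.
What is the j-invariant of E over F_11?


Delta = -16(4 a^3 + 27 b^2) mod 11 = 9
-1728 * (4 a)^3 = -1728 * (4*6)^3 mod 11 = 3
j = 3 * 9^(-1) mod 11 = 4

j = 4 (mod 11)


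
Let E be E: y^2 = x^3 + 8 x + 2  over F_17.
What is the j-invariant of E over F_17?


Delta = -16(4 a^3 + 27 b^2) mod 17 = 14
-1728 * (4 a)^3 = -1728 * (4*8)^3 mod 17 = 3
j = 3 * 14^(-1) mod 17 = 16

j = 16 (mod 17)


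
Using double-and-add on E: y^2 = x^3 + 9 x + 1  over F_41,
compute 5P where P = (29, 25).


k = 5 = 101_2 (binary, LSB first: 101)
Double-and-add from P = (29, 25):
  bit 0 = 1: acc = O + (29, 25) = (29, 25)
  bit 1 = 0: acc unchanged = (29, 25)
  bit 2 = 1: acc = (29, 25) + (31, 31) = (31, 10)

5P = (31, 10)


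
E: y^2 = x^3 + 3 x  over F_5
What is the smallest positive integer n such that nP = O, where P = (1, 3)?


Compute successive multiples of P until we hit O:
  1P = (1, 3)
  2P = (4, 4)
  3P = (4, 1)
  4P = (1, 2)
  5P = O

ord(P) = 5


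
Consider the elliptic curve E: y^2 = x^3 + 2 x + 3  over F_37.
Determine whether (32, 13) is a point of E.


Check whether y^2 = x^3 + 2 x + 3 (mod 37) for (x, y) = (32, 13).
LHS: y^2 = 13^2 mod 37 = 21
RHS: x^3 + 2 x + 3 = 32^3 + 2*32 + 3 mod 37 = 16
LHS != RHS

No, not on the curve


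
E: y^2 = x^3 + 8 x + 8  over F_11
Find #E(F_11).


For each x in F_11, count y with y^2 = x^3 + 8 x + 8 mod 11:
  x = 3: RHS = 4, y in [2, 9]  -> 2 point(s)
  x = 4: RHS = 5, y in [4, 7]  -> 2 point(s)
  x = 7: RHS = 0, y in [0]  -> 1 point(s)
  x = 8: RHS = 1, y in [1, 10]  -> 2 point(s)
Affine points: 7. Add the point at infinity: total = 8.

#E(F_11) = 8


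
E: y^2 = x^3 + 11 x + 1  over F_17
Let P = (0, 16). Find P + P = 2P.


Doubling: s = (3 x1^2 + a) / (2 y1)
s = (3*0^2 + 11) / (2*16) mod 17 = 3
x3 = s^2 - 2 x1 mod 17 = 3^2 - 2*0 = 9
y3 = s (x1 - x3) - y1 mod 17 = 3 * (0 - 9) - 16 = 8

2P = (9, 8)


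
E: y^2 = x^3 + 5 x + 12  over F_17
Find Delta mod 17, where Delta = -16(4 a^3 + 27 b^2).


4 a^3 + 27 b^2 = 4*5^3 + 27*12^2 = 500 + 3888 = 4388
Delta = -16 * (4388) = -70208
Delta mod 17 = 2

Delta = 2 (mod 17)


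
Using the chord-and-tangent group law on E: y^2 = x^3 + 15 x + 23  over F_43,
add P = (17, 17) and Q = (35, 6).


P != Q, so use the chord formula.
s = (y2 - y1) / (x2 - x1) = (32) / (18) mod 43 = 40
x3 = s^2 - x1 - x2 mod 43 = 40^2 - 17 - 35 = 0
y3 = s (x1 - x3) - y1 mod 43 = 40 * (17 - 0) - 17 = 18

P + Q = (0, 18)


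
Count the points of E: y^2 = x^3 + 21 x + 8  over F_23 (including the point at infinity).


For each x in F_23, count y with y^2 = x^3 + 21 x + 8 mod 23:
  x = 0: RHS = 8, y in [10, 13]  -> 2 point(s)
  x = 2: RHS = 12, y in [9, 14]  -> 2 point(s)
  x = 3: RHS = 6, y in [11, 12]  -> 2 point(s)
  x = 4: RHS = 18, y in [8, 15]  -> 2 point(s)
  x = 5: RHS = 8, y in [10, 13]  -> 2 point(s)
  x = 9: RHS = 6, y in [11, 12]  -> 2 point(s)
  x = 11: RHS = 6, y in [11, 12]  -> 2 point(s)
  x = 15: RHS = 18, y in [8, 15]  -> 2 point(s)
  x = 16: RHS = 1, y in [1, 22]  -> 2 point(s)
  x = 18: RHS = 8, y in [10, 13]  -> 2 point(s)
  x = 21: RHS = 4, y in [2, 21]  -> 2 point(s)
  x = 22: RHS = 9, y in [3, 20]  -> 2 point(s)
Affine points: 24. Add the point at infinity: total = 25.

#E(F_23) = 25


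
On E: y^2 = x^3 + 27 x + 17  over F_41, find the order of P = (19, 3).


Compute successive multiples of P until we hit O:
  1P = (19, 3)
  2P = (34, 10)
  3P = (13, 8)
  4P = (4, 5)
  5P = (10, 4)
  6P = (11, 28)
  7P = (15, 5)
  8P = (38, 27)
  ... (continuing to 51P)
  51P = O

ord(P) = 51


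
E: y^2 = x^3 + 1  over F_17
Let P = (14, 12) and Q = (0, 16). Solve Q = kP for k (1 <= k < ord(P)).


Enumerate multiples of P until we hit Q = (0, 16):
  1P = (14, 12)
  2P = (7, 15)
  3P = (0, 16)
Match found at i = 3.

k = 3


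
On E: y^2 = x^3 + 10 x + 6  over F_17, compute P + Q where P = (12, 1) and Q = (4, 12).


P != Q, so use the chord formula.
s = (y2 - y1) / (x2 - x1) = (11) / (9) mod 17 = 5
x3 = s^2 - x1 - x2 mod 17 = 5^2 - 12 - 4 = 9
y3 = s (x1 - x3) - y1 mod 17 = 5 * (12 - 9) - 1 = 14

P + Q = (9, 14)


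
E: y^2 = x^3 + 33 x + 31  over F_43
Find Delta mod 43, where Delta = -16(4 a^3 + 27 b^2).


4 a^3 + 27 b^2 = 4*33^3 + 27*31^2 = 143748 + 25947 = 169695
Delta = -16 * (169695) = -2715120
Delta mod 43 = 29

Delta = 29 (mod 43)


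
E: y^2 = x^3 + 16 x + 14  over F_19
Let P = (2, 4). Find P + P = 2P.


Doubling: s = (3 x1^2 + a) / (2 y1)
s = (3*2^2 + 16) / (2*4) mod 19 = 13
x3 = s^2 - 2 x1 mod 19 = 13^2 - 2*2 = 13
y3 = s (x1 - x3) - y1 mod 19 = 13 * (2 - 13) - 4 = 5

2P = (13, 5)
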